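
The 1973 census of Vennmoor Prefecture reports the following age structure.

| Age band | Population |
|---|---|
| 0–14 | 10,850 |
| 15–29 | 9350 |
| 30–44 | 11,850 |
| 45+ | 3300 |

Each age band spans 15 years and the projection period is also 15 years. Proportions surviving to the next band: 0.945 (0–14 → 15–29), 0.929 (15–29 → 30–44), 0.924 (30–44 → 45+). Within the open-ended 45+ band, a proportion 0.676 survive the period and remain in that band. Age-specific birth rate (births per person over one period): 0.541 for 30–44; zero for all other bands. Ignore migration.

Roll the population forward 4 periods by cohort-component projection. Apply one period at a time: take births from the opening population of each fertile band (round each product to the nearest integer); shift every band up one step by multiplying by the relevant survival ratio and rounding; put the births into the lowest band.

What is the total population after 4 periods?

30930

Period 1.
Births: 11850 × 0.541 = 6411
15–29: 10850 × 0.945 = 10253
30–44: 9350 × 0.929 = 8686
45+: 11850 × 0.924 + 3300 × 0.676 = 10949 + 2231 = 13180
End of period: [6411, 10253, 8686, 13180]
Period 2.
Births: 8686 × 0.541 = 4699
15–29: 6411 × 0.945 = 6058
30–44: 10253 × 0.929 = 9525
45+: 8686 × 0.924 + 13180 × 0.676 = 8026 + 8910 = 16936
End of period: [4699, 6058, 9525, 16936]
Period 3.
Births: 9525 × 0.541 = 5153
15–29: 4699 × 0.945 = 4441
30–44: 6058 × 0.929 = 5628
45+: 9525 × 0.924 + 16936 × 0.676 = 8801 + 11449 = 20250
End of period: [5153, 4441, 5628, 20250]
Period 4.
Births: 5628 × 0.541 = 3045
15–29: 5153 × 0.945 = 4870
30–44: 4441 × 0.929 = 4126
45+: 5628 × 0.924 + 20250 × 0.676 = 5200 + 13689 = 18889
End of period: [3045, 4870, 4126, 18889]
Total after period 4: 3045 + 4870 + 4126 + 18889 = 30930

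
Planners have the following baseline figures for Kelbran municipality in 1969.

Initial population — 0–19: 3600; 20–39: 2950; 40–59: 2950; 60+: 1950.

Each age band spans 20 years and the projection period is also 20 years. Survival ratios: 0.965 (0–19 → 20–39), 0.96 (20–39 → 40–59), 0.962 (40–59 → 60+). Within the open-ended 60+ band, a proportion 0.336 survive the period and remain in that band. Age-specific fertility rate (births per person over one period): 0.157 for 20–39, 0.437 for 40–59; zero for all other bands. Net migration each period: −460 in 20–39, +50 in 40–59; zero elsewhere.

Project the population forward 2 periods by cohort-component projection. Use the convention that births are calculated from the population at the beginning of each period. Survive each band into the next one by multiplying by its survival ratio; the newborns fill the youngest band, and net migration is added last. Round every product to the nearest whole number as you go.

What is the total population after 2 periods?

9852

[period 1]
Births: 2950 × 0.157 = 463 ; 2950 × 0.437 = 1289 — total 1752
20–39: 3600 × 0.965 = 3474
40–59: 2950 × 0.96 = 2832
60+: 2950 × 0.962 + 1950 × 0.336 = 2838 + 655 = 3493
Net migration: 20–39 − 460 → 3014; 40–59 + 50 → 2882
Giving 1752 / 3014 / 2882 / 3493.
[period 2]
Births: 3014 × 0.157 = 473 ; 2882 × 0.437 = 1259 — total 1732
20–39: 1752 × 0.965 = 1691
40–59: 3014 × 0.96 = 2893
60+: 2882 × 0.962 + 3493 × 0.336 = 2772 + 1174 = 3946
Net migration: 20–39 − 460 → 1231; 40–59 + 50 → 2943
Giving 1732 / 1231 / 2943 / 3946.
Total after period 2: 1732 + 1231 + 2943 + 3946 = 9852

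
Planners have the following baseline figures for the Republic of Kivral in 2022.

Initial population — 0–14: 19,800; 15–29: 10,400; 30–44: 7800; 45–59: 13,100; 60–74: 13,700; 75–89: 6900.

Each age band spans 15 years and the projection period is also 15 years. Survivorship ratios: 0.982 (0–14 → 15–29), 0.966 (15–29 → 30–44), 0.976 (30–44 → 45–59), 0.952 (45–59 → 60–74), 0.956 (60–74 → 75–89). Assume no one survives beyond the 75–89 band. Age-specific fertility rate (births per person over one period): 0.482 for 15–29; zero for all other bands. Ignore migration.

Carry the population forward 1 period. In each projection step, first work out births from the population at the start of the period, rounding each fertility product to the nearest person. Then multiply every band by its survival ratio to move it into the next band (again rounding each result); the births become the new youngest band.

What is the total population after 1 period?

— Period 1 —
Births: 10400 × 0.482 = 5013
15–29: 19800 × 0.982 = 19444
30–44: 10400 × 0.966 = 10046
45–59: 7800 × 0.976 = 7613
60–74: 13100 × 0.952 = 12471
75–89: 13700 × 0.956 = 13097
→ [5013, 19444, 10046, 7613, 12471, 13097]
Total after period 1: 5013 + 19444 + 10046 + 7613 + 12471 + 13097 = 67684

67684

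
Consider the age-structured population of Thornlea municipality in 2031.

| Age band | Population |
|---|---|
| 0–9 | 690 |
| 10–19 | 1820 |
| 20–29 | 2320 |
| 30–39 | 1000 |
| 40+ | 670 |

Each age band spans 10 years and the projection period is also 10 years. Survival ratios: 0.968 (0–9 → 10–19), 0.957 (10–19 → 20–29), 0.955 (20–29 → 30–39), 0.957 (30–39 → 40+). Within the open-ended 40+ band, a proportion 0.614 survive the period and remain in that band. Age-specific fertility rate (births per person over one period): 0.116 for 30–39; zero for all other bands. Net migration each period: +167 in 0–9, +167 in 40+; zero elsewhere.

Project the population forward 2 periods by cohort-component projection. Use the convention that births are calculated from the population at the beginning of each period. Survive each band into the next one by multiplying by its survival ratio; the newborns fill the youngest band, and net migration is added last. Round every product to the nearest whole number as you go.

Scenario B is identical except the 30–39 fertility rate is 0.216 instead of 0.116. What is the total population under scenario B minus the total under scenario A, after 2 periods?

319

[period 1]
Births: 1000 * 0.116 = 116
10–19: 690 * 0.968 = 668
20–29: 1820 * 0.957 = 1742
30–39: 2320 * 0.955 = 2216
40+: 1000 * 0.957 + 670 * 0.614 = 957 + 411 = 1368
Net migration: 0–9 + 167 → 283; 40+ + 167 → 1535
Giving 283 / 668 / 1742 / 2216 / 1535.
[period 2]
Births: 2216 * 0.116 = 257
10–19: 283 * 0.968 = 274
20–29: 668 * 0.957 = 639
30–39: 1742 * 0.955 = 1664
40+: 2216 * 0.957 + 1535 * 0.614 = 2121 + 942 = 3063
Net migration: 0–9 + 167 → 424; 40+ + 167 → 3230
Giving 424 / 274 / 639 / 1664 / 3230.
Scenario A total after 2 periods: 6231
Scenario B projection —
[period 1]
Births: 1000 * 0.216 = 216
10–19: 690 * 0.968 = 668
20–29: 1820 * 0.957 = 1742
30–39: 2320 * 0.955 = 2216
40+: 1000 * 0.957 + 670 * 0.614 = 957 + 411 = 1368
Net migration: 0–9 + 167 → 383; 40+ + 167 → 1535
Giving 383 / 668 / 1742 / 2216 / 1535.
[period 2]
Births: 2216 * 0.216 = 479
10–19: 383 * 0.968 = 371
20–29: 668 * 0.957 = 639
30–39: 1742 * 0.955 = 1664
40+: 2216 * 0.957 + 1535 * 0.614 = 2121 + 942 = 3063
Net migration: 0–9 + 167 → 646; 40+ + 167 → 3230
Giving 646 / 371 / 639 / 1664 / 3230.
Scenario B total after 2 periods: 6550
Difference B − A = 6550 − 6231 = 319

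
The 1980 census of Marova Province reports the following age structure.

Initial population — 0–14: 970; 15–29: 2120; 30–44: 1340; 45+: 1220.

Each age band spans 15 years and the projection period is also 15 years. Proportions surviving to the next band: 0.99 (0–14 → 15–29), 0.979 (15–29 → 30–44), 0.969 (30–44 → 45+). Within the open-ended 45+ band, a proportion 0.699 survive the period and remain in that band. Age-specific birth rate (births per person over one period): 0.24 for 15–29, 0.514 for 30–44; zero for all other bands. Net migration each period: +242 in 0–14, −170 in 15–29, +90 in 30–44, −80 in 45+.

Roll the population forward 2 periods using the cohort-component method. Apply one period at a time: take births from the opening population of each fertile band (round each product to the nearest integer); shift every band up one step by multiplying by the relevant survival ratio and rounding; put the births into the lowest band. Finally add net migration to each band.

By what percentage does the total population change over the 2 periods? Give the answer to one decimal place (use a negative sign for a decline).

Numbering the bands 1..4 from youngest to oldest:
— Period 1 —
Births: 2120 * 0.24 = 509 ; 1340 * 0.514 = 689 → total 1198
Band 2: 970 * 0.99 = 960
Band 3: 2120 * 0.979 = 2075
Band 4: 1340 * 0.969 + 1220 * 0.699 = 1298 + 853 = 2151
Net migration: Band 1 + 242 → 1440; Band 2 − 170 → 790; Band 3 + 90 → 2165; Band 4 − 80 → 2071
Giving 1440 / 790 / 2165 / 2071.
— Period 2 —
Births: 790 * 0.24 = 190 ; 2165 * 0.514 = 1113 → total 1303
Band 2: 1440 * 0.99 = 1426
Band 3: 790 * 0.979 = 773
Band 4: 2165 * 0.969 + 2071 * 0.699 = 2098 + 1448 = 3546
Net migration: Band 1 + 242 → 1545; Band 2 − 170 → 1256; Band 3 + 90 → 863; Band 4 − 80 → 3466
Giving 1545 / 1256 / 863 / 3466.
Total: 5650 → 7130; change = 1480; percentage change = 26.2%

26.2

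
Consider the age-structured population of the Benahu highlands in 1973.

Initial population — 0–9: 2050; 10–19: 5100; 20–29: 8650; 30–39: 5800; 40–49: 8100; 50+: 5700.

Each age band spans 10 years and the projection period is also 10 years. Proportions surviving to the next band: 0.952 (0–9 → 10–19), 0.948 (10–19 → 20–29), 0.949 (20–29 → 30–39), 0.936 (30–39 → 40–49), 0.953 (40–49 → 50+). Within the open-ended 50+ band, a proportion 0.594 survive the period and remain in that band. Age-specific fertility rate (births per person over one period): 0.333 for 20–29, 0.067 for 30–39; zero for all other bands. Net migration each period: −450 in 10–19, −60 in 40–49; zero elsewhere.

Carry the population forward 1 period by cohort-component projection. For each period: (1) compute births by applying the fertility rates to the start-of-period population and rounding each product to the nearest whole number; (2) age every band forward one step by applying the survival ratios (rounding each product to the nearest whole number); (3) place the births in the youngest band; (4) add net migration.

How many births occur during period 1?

— Period 1 —
Births: 8650 × 0.333 = 2880, 5800 × 0.067 = 389 → 3269
10–19: 2050 × 0.952 = 1952
20–29: 5100 × 0.948 = 4835
30–39: 8650 × 0.949 = 8209
40–49: 5800 × 0.936 = 5429
50+: 8100 × 0.953 + 5700 × 0.594 = 7719 + 3386 = 11105
Net migration: 10–19 − 450 → 1502; 40–49 − 60 → 5369
End of period: [3269, 1502, 4835, 8209, 5369, 11105]

3269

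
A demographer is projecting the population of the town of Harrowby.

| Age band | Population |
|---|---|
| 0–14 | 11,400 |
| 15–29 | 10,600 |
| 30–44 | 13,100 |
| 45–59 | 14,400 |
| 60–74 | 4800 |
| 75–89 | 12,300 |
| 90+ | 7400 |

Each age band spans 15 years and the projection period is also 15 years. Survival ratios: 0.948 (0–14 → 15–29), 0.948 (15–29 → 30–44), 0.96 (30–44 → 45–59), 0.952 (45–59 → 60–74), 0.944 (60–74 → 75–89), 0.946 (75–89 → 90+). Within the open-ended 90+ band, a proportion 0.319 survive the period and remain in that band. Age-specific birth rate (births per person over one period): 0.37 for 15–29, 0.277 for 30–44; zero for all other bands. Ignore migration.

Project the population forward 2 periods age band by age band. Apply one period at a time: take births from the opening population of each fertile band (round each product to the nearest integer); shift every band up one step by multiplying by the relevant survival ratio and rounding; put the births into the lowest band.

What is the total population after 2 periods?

Numbering the bands 1..7 from youngest to oldest:
Period 1:
Births: 10600 × 0.37 = 3922, 13100 × 0.277 = 3629 → 7551
Band 2: 11400 × 0.948 = 10807
Band 3: 10600 × 0.948 = 10049
Band 4: 13100 × 0.96 = 12576
Band 5: 14400 × 0.952 = 13709
Band 6: 4800 × 0.944 = 4531
Band 7: 12300 × 0.946 + 7400 × 0.319 = 11636 + 2361 = 13997
Giving 7551 / 10807 / 10049 / 12576 / 13709 / 4531 / 13997.
Period 2:
Births: 10807 × 0.37 = 3999, 10049 × 0.277 = 2784 → 6783
Band 2: 7551 × 0.948 = 7158
Band 3: 10807 × 0.948 = 10245
Band 4: 10049 × 0.96 = 9647
Band 5: 12576 × 0.952 = 11972
Band 6: 13709 × 0.944 = 12941
Band 7: 4531 × 0.946 + 13997 × 0.319 = 4286 + 4465 = 8751
Giving 6783 / 7158 / 10245 / 9647 / 11972 / 12941 / 8751.
Total after period 2: 6783 + 7158 + 10245 + 9647 + 11972 + 12941 + 8751 = 67497

67497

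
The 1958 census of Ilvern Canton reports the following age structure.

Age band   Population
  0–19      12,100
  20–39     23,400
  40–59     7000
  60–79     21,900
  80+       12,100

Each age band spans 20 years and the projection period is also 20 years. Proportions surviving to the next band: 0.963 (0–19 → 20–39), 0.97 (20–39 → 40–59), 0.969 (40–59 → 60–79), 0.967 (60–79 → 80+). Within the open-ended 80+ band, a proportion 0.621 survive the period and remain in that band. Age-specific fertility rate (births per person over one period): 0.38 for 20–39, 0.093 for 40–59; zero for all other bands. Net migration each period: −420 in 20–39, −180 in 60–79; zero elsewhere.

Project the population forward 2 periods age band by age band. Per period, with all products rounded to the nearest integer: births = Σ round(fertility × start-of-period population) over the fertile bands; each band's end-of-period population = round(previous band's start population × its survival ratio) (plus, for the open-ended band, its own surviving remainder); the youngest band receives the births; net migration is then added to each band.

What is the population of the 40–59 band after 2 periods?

Call the bands 1 to 5, youngest first.
After projecting period 1:
Births: 23400 × 0.38 = 8892, 7000 × 0.093 = 651 → total 9543
Band 2: 12100 × 0.963 = 11652
Band 3: 23400 × 0.97 = 22698
Band 4: 7000 × 0.969 = 6783
Band 5: 21900 × 0.967 + 12100 × 0.621 = 21177 + 7514 = 28691
Net migration: Band 2 − 420 → 11232; Band 4 − 180 → 6603
Giving 9543 / 11232 / 22698 / 6603 / 28691.
After projecting period 2:
Births: 11232 × 0.38 = 4268, 22698 × 0.093 = 2111 → total 6379
Band 2: 9543 × 0.963 = 9190
Band 3: 11232 × 0.97 = 10895
Band 4: 22698 × 0.969 = 21994
Band 5: 6603 × 0.967 + 28691 × 0.621 = 6385 + 17817 = 24202
Net migration: Band 2 − 420 → 8770; Band 4 − 180 → 21814
Giving 6379 / 8770 / 10895 / 21814 / 24202.

10895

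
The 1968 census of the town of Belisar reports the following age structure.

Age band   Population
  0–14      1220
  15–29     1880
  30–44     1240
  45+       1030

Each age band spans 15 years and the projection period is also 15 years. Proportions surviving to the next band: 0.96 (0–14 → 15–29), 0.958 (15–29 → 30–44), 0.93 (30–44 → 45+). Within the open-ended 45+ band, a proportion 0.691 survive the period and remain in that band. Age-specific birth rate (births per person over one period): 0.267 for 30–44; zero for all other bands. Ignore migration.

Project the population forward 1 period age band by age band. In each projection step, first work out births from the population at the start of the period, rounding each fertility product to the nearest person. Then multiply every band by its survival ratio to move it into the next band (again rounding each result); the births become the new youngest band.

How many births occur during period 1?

331

— Period 1 —
Births: 1240 × 0.267 = 331
15–29: 1220 × 0.96 = 1171
30–44: 1880 × 0.958 = 1801
45+: 1240 × 0.93 + 1030 × 0.691 = 1153 + 712 = 1865
Giving 331 / 1171 / 1801 / 1865.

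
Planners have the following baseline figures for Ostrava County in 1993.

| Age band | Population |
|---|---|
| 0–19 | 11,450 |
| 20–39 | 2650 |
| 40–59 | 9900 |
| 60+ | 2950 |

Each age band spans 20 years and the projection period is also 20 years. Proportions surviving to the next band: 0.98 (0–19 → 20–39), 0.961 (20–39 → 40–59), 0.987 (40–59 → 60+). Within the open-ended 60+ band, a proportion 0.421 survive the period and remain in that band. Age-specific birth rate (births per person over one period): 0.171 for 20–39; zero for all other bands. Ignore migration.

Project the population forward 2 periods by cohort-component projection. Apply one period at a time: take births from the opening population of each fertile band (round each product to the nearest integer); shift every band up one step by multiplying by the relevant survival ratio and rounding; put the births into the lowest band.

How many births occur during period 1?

453

Period 1.
Births: 2650 × 0.171 = 453
20–39: 11450 × 0.98 = 11221
40–59: 2650 × 0.961 = 2547
60+: 9900 × 0.987 + 2950 × 0.421 = 9771 + 1242 = 11013
Population now: 0–19=453, 20–39=11221, 40–59=2547, 60+=11013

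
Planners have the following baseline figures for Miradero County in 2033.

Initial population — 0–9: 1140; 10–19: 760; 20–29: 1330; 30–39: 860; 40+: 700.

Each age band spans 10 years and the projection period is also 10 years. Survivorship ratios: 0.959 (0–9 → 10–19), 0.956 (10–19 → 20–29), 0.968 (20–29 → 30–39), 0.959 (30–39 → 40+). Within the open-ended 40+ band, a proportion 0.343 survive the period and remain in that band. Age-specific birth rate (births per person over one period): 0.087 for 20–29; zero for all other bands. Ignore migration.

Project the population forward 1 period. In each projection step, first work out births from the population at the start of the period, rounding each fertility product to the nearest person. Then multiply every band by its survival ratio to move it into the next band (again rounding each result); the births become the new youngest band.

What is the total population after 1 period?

Period 1:
Births: 1330 * 0.087 = 116
10–19: 1140 * 0.959 = 1093
20–29: 760 * 0.956 = 727
30–39: 1330 * 0.968 = 1287
40+: 860 * 0.959 + 700 * 0.343 = 825 + 240 = 1065
→ [116, 1093, 727, 1287, 1065]
Total after period 1: 116 + 1093 + 727 + 1287 + 1065 = 4288

4288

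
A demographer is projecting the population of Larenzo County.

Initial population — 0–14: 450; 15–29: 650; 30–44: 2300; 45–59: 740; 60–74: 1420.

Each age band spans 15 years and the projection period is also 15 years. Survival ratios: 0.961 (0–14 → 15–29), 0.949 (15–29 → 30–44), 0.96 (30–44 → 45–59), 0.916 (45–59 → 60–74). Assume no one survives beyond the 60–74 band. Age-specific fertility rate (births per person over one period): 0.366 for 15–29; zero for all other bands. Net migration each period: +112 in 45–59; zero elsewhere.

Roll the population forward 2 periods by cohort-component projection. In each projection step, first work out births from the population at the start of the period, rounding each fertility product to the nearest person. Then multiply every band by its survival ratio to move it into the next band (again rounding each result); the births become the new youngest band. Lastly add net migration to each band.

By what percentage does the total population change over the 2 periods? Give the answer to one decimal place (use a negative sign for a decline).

-34.8

Numbering the bands 1..5 from youngest to oldest:
After projecting period 1:
Births: 650 × 0.366 = 238
Band 2: 450 × 0.961 = 432
Band 3: 650 × 0.949 = 617
Band 4: 2300 × 0.96 = 2208
Band 5: 740 × 0.916 = 678
Net migration: Band 4 + 112 → 2320
End of period: [238, 432, 617, 2320, 678]
After projecting period 2:
Births: 432 × 0.366 = 158
Band 2: 238 × 0.961 = 229
Band 3: 432 × 0.949 = 410
Band 4: 617 × 0.96 = 592
Band 5: 2320 × 0.916 = 2125
Net migration: Band 4 + 112 → 704
End of period: [158, 229, 410, 704, 2125]
Total: 5560 → 3626; change = -1934; percentage change = -34.8%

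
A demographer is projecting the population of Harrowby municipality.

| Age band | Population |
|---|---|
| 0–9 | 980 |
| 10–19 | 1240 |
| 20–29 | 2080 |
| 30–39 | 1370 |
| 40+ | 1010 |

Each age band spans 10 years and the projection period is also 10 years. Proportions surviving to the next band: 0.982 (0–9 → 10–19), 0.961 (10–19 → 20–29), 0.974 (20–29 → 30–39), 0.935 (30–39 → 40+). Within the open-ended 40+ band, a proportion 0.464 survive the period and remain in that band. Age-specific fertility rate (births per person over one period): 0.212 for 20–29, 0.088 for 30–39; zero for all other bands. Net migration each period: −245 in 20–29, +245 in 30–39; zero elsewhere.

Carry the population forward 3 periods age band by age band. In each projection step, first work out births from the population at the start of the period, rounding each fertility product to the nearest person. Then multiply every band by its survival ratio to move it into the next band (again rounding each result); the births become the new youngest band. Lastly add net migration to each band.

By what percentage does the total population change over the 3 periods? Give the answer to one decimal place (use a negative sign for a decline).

Period 1.
Births: 2080 × 0.212 = 441, 1370 × 0.088 = 121 — total 562
10–19: 980 × 0.982 = 962
20–29: 1240 × 0.961 = 1192
30–39: 2080 × 0.974 = 2026
40+: 1370 × 0.935 + 1010 × 0.464 = 1281 + 469 = 1750
Net migration: 20–29 − 245 → 947; 30–39 + 245 → 2271
Population now: 0–9=562, 10–19=962, 20–29=947, 30–39=2271, 40+=1750
Period 2.
Births: 947 × 0.212 = 201, 2271 × 0.088 = 200 — total 401
10–19: 562 × 0.982 = 552
20–29: 962 × 0.961 = 924
30–39: 947 × 0.974 = 922
40+: 2271 × 0.935 + 1750 × 0.464 = 2123 + 812 = 2935
Net migration: 20–29 − 245 → 679; 30–39 + 245 → 1167
Population now: 0–9=401, 10–19=552, 20–29=679, 30–39=1167, 40+=2935
Period 3.
Births: 679 × 0.212 = 144, 1167 × 0.088 = 103 — total 247
10–19: 401 × 0.982 = 394
20–29: 552 × 0.961 = 530
30–39: 679 × 0.974 = 661
40+: 1167 × 0.935 + 2935 × 0.464 = 1091 + 1362 = 2453
Net migration: 20–29 − 245 → 285; 30–39 + 245 → 906
Population now: 0–9=247, 10–19=394, 20–29=285, 30–39=906, 40+=2453
Total: 6680 → 4285; change = -2395; percentage change = -35.9%

-35.9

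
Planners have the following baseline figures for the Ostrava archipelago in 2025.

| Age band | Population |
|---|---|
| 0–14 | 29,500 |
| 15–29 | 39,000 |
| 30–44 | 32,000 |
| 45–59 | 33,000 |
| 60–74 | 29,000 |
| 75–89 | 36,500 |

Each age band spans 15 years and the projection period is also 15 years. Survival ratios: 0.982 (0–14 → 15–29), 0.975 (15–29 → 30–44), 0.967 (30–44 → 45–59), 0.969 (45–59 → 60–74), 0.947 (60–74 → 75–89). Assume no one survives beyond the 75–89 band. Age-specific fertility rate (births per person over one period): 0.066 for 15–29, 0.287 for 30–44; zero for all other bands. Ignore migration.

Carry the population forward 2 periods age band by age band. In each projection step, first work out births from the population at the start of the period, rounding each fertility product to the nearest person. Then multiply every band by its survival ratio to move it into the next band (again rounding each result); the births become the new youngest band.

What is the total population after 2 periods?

Numbering the bands 1..6 from youngest to oldest:
Period 1:
Births: 39000 × 0.066 = 2574, 32000 × 0.287 = 9184 ⇒ total 11758
Band 2: 29500 × 0.982 = 28969
Band 3: 39000 × 0.975 = 38025
Band 4: 32000 × 0.967 = 30944
Band 5: 33000 × 0.969 = 31977
Band 6: 29000 × 0.947 = 27463
End of period: [11758, 28969, 38025, 30944, 31977, 27463]
Period 2:
Births: 28969 × 0.066 = 1912, 38025 × 0.287 = 10913 ⇒ total 12825
Band 2: 11758 × 0.982 = 11546
Band 3: 28969 × 0.975 = 28245
Band 4: 38025 × 0.967 = 36770
Band 5: 30944 × 0.969 = 29985
Band 6: 31977 × 0.947 = 30282
End of period: [12825, 11546, 28245, 36770, 29985, 30282]
Total after period 2: 12825 + 11546 + 28245 + 36770 + 29985 + 30282 = 149653

149653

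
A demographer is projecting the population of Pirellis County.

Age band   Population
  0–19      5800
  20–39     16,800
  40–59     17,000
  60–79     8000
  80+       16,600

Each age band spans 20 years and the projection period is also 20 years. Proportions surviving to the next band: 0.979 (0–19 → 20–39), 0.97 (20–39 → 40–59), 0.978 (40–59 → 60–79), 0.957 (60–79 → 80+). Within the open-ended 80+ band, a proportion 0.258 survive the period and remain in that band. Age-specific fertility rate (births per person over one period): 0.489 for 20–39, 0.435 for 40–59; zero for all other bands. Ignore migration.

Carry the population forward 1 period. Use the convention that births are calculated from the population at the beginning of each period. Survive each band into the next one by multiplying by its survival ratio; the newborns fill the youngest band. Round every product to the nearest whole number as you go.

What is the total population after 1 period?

Call the bands 1 to 5, youngest first.
After projecting period 1:
Births: 16800 × 0.489 = 8215  |  17000 × 0.435 = 7395 — total 15610
Band 2: 5800 × 0.979 = 5678
Band 3: 16800 × 0.97 = 16296
Band 4: 17000 × 0.978 = 16626
Band 5: 8000 × 0.957 + 16600 × 0.258 = 7656 + 4283 = 11939
Giving 15610 / 5678 / 16296 / 16626 / 11939.
Total after period 1: 15610 + 5678 + 16296 + 16626 + 11939 = 66149

66149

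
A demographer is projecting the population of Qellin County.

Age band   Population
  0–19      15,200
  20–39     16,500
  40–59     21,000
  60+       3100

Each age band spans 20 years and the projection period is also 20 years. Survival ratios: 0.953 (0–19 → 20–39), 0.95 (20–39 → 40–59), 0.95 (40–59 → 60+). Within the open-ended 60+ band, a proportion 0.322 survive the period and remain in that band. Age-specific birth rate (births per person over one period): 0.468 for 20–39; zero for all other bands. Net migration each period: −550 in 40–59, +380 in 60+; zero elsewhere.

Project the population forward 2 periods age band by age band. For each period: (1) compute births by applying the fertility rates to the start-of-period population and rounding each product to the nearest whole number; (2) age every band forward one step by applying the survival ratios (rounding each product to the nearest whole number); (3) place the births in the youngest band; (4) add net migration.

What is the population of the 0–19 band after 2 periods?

[period 1]
Births: 16500 * 0.468 = 7722
20–39: 15200 * 0.953 = 14486
40–59: 16500 * 0.95 = 15675
60+: 21000 * 0.95 + 3100 * 0.322 = 19950 + 998 = 20948
Net migration: 40–59 − 550 → 15125; 60+ + 380 → 21328
Population now: 0–19=7722, 20–39=14486, 40–59=15125, 60+=21328
[period 2]
Births: 14486 * 0.468 = 6779
20–39: 7722 * 0.953 = 7359
40–59: 14486 * 0.95 = 13762
60+: 15125 * 0.95 + 21328 * 0.322 = 14369 + 6868 = 21237
Net migration: 40–59 − 550 → 13212; 60+ + 380 → 21617
Population now: 0–19=6779, 20–39=7359, 40–59=13212, 60+=21617

6779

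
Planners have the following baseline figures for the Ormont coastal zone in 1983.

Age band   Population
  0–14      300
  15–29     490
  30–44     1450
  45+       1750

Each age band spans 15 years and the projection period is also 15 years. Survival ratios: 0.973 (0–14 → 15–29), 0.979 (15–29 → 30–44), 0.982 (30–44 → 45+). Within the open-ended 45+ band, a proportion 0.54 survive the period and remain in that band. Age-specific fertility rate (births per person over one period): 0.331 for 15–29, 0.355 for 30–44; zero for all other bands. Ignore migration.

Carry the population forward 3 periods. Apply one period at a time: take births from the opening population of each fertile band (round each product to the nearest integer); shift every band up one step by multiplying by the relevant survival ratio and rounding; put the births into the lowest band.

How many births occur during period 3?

Numbering the bands 1..4 from youngest to oldest:
After projecting period 1:
Births: 490 × 0.331 = 162 ; 1450 × 0.355 = 515 → 677
Band 2: 300 × 0.973 = 292
Band 3: 490 × 0.979 = 480
Band 4: 1450 × 0.982 + 1750 × 0.54 = 1424 + 945 = 2369
End of period: [677, 292, 480, 2369]
After projecting period 2:
Births: 292 × 0.331 = 97 ; 480 × 0.355 = 170 → 267
Band 2: 677 × 0.973 = 659
Band 3: 292 × 0.979 = 286
Band 4: 480 × 0.982 + 2369 × 0.54 = 471 + 1279 = 1750
End of period: [267, 659, 286, 1750]
After projecting period 3:
Births: 659 × 0.331 = 218 ; 286 × 0.355 = 102 → 320
Band 2: 267 × 0.973 = 260
Band 3: 659 × 0.979 = 645
Band 4: 286 × 0.982 + 1750 × 0.54 = 281 + 945 = 1226
End of period: [320, 260, 645, 1226]

320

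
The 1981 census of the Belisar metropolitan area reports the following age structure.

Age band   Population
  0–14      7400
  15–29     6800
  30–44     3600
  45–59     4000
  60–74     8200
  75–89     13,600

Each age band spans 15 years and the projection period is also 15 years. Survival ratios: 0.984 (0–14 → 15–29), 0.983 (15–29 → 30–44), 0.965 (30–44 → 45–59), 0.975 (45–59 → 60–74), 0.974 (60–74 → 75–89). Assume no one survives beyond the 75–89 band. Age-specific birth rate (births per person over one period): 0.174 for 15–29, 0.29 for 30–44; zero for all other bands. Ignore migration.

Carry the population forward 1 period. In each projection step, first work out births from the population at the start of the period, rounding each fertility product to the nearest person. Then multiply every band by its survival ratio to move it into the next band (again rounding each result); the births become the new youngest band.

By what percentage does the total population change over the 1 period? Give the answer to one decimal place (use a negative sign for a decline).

-27.6

Period 1:
Births: 6800 × 0.174 = 1183, 3600 × 0.29 = 1044 → 2227
15–29: 7400 × 0.984 = 7282
30–44: 6800 × 0.983 = 6684
45–59: 3600 × 0.965 = 3474
60–74: 4000 × 0.975 = 3900
75–89: 8200 × 0.974 = 7987
End of period: [2227, 7282, 6684, 3474, 3900, 7987]
Total: 43600 → 31554; change = -12046; percentage change = -27.6%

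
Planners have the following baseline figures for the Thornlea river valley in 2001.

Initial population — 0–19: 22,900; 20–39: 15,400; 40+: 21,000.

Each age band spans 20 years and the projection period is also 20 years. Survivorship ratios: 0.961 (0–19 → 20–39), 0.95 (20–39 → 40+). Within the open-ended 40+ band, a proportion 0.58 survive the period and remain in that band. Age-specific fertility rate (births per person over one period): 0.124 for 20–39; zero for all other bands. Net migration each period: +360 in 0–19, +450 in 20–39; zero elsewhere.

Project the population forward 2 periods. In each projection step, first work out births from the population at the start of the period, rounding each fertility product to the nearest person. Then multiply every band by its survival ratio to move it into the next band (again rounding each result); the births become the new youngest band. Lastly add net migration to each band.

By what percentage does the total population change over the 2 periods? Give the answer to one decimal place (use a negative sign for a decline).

Call the groups 1 to 3, youngest first.
Period 1:
Births: 15400 × 0.124 = 1910
Group 2: 22900 × 0.961 = 22007
Group 3: 15400 × 0.95 + 21000 × 0.58 = 14630 + 12180 = 26810
Net migration: Group 1 + 360 → 2270; Group 2 + 450 → 22457
Population now: 0–19=2270, 20–39=22457, 40+=26810
Period 2:
Births: 22457 × 0.124 = 2785
Group 2: 2270 × 0.961 = 2181
Group 3: 22457 × 0.95 + 26810 × 0.58 = 21334 + 15550 = 36884
Net migration: Group 1 + 360 → 3145; Group 2 + 450 → 2631
Population now: 0–19=3145, 20–39=2631, 40+=36884
Total: 59300 → 42660; change = -16640; percentage change = -28.1%

-28.1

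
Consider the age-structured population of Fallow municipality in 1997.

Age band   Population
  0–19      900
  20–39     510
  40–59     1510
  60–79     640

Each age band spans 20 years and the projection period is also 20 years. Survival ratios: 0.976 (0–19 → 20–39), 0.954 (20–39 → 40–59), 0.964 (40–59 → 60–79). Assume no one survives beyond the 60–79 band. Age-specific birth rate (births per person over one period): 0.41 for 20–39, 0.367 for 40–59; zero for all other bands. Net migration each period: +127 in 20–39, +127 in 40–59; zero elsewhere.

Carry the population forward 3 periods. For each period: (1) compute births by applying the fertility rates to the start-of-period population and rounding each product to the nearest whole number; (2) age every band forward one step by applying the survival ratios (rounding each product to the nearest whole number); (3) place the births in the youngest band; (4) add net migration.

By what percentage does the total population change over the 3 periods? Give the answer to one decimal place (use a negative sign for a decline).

-1.3

Period 1.
Births: 510 × 0.41 = 209  |  1510 × 0.367 = 554 — total 763
20–39: 900 × 0.976 = 878
40–59: 510 × 0.954 = 487
60–79: 1510 × 0.964 = 1456
Net migration: 20–39 + 127 → 1005; 40–59 + 127 → 614
End of period: [763, 1005, 614, 1456]
Period 2.
Births: 1005 × 0.41 = 412  |  614 × 0.367 = 225 — total 637
20–39: 763 × 0.976 = 745
40–59: 1005 × 0.954 = 959
60–79: 614 × 0.964 = 592
Net migration: 20–39 + 127 → 872; 40–59 + 127 → 1086
End of period: [637, 872, 1086, 592]
Period 3.
Births: 872 × 0.41 = 358  |  1086 × 0.367 = 399 — total 757
20–39: 637 × 0.976 = 622
40–59: 872 × 0.954 = 832
60–79: 1086 × 0.964 = 1047
Net migration: 20–39 + 127 → 749; 40–59 + 127 → 959
End of period: [757, 749, 959, 1047]
Total: 3560 → 3512; change = -48; percentage change = -1.3%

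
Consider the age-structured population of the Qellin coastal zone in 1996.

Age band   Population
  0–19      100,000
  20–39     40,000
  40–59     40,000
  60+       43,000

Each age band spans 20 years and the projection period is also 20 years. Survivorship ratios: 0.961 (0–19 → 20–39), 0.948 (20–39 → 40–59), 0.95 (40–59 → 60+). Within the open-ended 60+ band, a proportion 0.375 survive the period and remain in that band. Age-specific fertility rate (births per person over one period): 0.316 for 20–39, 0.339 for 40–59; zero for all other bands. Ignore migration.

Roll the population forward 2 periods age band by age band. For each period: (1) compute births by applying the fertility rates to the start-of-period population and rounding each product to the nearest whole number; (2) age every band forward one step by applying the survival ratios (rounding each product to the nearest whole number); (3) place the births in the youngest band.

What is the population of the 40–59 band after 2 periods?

(Groups numbered youngest = 1 to oldest = 4.)
Period 1:
Births: 40000 × 0.316 = 12640, 40000 × 0.339 = 13560 → total 26200
Group 2: 100000 × 0.961 = 96100
Group 3: 40000 × 0.948 = 37920
Group 4: 40000 × 0.95 + 43000 × 0.375 = 38000 + 16125 = 54125
End of period: [26200, 96100, 37920, 54125]
Period 2:
Births: 96100 × 0.316 = 30368, 37920 × 0.339 = 12855 → total 43223
Group 2: 26200 × 0.961 = 25178
Group 3: 96100 × 0.948 = 91103
Group 4: 37920 × 0.95 + 54125 × 0.375 = 36024 + 20297 = 56321
End of period: [43223, 25178, 91103, 56321]

91103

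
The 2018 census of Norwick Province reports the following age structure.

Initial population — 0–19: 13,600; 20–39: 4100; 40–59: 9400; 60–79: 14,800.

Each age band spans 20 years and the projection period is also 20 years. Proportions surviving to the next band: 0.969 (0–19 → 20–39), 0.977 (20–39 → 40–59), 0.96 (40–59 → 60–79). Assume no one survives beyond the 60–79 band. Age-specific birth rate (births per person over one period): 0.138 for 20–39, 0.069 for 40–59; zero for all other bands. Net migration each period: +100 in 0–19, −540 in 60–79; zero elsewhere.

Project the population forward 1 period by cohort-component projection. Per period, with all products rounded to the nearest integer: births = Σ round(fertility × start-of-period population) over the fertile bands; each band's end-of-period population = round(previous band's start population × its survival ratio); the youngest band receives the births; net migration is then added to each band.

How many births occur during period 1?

[period 1]
Births: 4100 × 0.138 = 566 ; 9400 × 0.069 = 649 → total 1215
20–39: 13600 × 0.969 = 13178
40–59: 4100 × 0.977 = 4006
60–79: 9400 × 0.96 = 9024
Net migration: 0–19 + 100 → 1315; 60–79 − 540 → 8484
→ [1315, 13178, 4006, 8484]

1215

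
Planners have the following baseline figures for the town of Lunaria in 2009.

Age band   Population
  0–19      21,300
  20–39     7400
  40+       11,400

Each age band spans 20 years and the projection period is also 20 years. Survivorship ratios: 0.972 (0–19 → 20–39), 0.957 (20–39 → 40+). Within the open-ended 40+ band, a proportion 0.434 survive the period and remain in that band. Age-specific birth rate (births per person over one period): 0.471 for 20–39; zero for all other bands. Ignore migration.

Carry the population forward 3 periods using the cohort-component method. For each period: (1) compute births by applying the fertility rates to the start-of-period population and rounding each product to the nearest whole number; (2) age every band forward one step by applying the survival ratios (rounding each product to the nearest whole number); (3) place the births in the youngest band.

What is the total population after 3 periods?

25180

(Groups numbered youngest = 1 to oldest = 3.)
— Period 1 —
Births: 7400 × 0.471 = 3485
Group 2: 21300 × 0.972 = 20704
Group 3: 7400 × 0.957 + 11400 × 0.434 = 7082 + 4948 = 12030
→ [3485, 20704, 12030]
— Period 2 —
Births: 20704 × 0.471 = 9752
Group 2: 3485 × 0.972 = 3387
Group 3: 20704 × 0.957 + 12030 × 0.434 = 19814 + 5221 = 25035
→ [9752, 3387, 25035]
— Period 3 —
Births: 3387 × 0.471 = 1595
Group 2: 9752 × 0.972 = 9479
Group 3: 3387 × 0.957 + 25035 × 0.434 = 3241 + 10865 = 14106
→ [1595, 9479, 14106]
Total after period 3: 1595 + 9479 + 14106 = 25180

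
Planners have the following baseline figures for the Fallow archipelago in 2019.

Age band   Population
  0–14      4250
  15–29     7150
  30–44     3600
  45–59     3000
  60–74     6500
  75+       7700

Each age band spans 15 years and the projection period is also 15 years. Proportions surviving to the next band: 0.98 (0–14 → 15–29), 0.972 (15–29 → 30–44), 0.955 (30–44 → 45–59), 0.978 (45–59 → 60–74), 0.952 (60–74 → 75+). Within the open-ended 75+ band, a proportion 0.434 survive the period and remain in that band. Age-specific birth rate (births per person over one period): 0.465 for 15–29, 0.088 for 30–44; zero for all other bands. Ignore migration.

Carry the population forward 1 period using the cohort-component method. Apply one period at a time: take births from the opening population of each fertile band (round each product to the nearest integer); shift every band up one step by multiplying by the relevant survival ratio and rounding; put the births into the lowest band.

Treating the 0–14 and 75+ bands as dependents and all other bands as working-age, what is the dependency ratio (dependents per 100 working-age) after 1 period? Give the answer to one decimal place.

75.3

[period 1]
Births: 7150 × 0.465 = 3325, 3600 × 0.088 = 317 — total 3642
15–29: 4250 × 0.98 = 4165
30–44: 7150 × 0.972 = 6950
45–59: 3600 × 0.955 = 3438
60–74: 3000 × 0.978 = 2934
75+: 6500 × 0.952 + 7700 × 0.434 = 6188 + 3342 = 9530
Giving 3642 / 4165 / 6950 / 3438 / 2934 / 9530.
Dependents (band 0–14 + band 75+) = 3642 + 9530 = 13172; working-age = 17487; ratio = 13172/17487 × 100 = 75.3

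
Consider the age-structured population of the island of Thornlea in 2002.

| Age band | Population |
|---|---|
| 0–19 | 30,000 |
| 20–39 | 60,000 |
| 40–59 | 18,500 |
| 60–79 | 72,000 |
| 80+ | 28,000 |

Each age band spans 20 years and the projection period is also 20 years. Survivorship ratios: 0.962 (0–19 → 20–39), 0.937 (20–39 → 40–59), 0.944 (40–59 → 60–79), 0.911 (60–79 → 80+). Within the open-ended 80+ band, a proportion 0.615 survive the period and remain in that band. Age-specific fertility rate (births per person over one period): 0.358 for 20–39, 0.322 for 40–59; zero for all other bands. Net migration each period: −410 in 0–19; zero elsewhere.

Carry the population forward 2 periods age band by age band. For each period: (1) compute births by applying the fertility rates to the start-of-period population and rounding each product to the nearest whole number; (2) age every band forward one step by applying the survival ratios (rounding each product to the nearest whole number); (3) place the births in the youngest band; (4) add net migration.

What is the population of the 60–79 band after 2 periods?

53072

[period 1]
Births: 60000 × 0.358 = 21480 ; 18500 × 0.322 = 5957 — total 27437
20–39: 30000 × 0.962 = 28860
40–59: 60000 × 0.937 = 56220
60–79: 18500 × 0.944 = 17464
80+: 72000 × 0.911 + 28000 × 0.615 = 65592 + 17220 = 82812
Net migration: 0–19 − 410 → 27027
→ [27027, 28860, 56220, 17464, 82812]
[period 2]
Births: 28860 × 0.358 = 10332 ; 56220 × 0.322 = 18103 — total 28435
20–39: 27027 × 0.962 = 26000
40–59: 28860 × 0.937 = 27042
60–79: 56220 × 0.944 = 53072
80+: 17464 × 0.911 + 82812 × 0.615 = 15910 + 50929 = 66839
Net migration: 0–19 − 410 → 28025
→ [28025, 26000, 27042, 53072, 66839]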